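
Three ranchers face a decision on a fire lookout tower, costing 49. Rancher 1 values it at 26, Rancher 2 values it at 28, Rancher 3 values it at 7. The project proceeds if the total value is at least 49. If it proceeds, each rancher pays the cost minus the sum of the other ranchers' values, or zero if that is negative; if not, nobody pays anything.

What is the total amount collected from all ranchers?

30

Total value 61 ≥ cost 49, so it is built.
Rancher 1: others sum to 35; max(0, 49 - 35) = 14.
Rancher 2: others sum to 33; max(0, 49 - 33) = 16.
Rancher 3: others sum to 54; max(0, 49 - 54) = 0.
Total collected = 14 + 16 + 0 = 30.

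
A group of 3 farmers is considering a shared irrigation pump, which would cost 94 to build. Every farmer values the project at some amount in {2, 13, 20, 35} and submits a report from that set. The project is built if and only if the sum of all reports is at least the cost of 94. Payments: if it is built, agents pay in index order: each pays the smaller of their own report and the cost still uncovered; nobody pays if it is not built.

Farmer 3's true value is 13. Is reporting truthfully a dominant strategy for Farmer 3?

Yes

Check each profile of the others' reports and compare truth against every alternative report.
Others report (2, 2): truth gives 0, best alternative gives 0.
Others report (2, 13): truth gives 0, best alternative gives 0.
Others report (2, 20): truth gives 0, best alternative gives 0.
Others report (2, 35): truth gives 0, best alternative gives 0.
Others report (13, 2): truth gives 0, best alternative gives 0.
Others report (13, 13): truth gives 0, best alternative gives 0.
(Remaining 10 profiles checked similarly; truth is weakly best in each.)
In every case the truthful report is at least as good as any alternative, so it is a dominant strategy.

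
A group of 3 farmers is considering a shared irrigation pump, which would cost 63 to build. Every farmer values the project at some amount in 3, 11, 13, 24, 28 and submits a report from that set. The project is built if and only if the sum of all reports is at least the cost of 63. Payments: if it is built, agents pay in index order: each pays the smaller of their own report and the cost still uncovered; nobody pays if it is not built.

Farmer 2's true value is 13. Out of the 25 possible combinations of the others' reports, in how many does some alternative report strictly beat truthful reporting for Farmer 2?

3

Others report (24, 28): truth gives 0; report 11 gives 2 > 0. Violating.
Others report (28, 24): truth gives 0; report 11 gives 2 > 0. Violating.
Others report (28, 28): truth gives 0; report 11 gives 2 > 0. Violating.
Others report (3, 3): truth gives 0; no alternative beats it.
Others report (3, 11): truth gives 0; no alternative beats it.
(Checking all 25 profiles: 3 have a profitable deviation, 22 do not.)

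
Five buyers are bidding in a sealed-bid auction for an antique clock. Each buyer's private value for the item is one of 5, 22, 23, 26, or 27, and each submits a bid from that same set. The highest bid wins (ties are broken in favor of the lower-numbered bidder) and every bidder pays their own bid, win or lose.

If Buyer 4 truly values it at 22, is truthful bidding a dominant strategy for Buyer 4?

No

Consider the case where Buyer 1 bids 5, Buyer 2 bids 5, Buyer 3 bids 5 and Buyer 5 bids 23.
Truthful bid 22: loses but pays 22, utility -22.
Bid 5 instead: loses but pays 5, utility -5.
Since -5 > -22, bidding 5 is strictly better here, so truthful bidding is not dominant.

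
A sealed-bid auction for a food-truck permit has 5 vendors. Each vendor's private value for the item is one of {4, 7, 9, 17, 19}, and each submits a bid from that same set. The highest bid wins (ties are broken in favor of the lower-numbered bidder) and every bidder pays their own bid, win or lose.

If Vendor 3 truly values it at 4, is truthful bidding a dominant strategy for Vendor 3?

Consider the case where Vendor 1 bids 4, Vendor 2 bids 4, Vendor 4 bids 4 and Vendor 5 bids 4.
Truthful bid 4: loses but pays 4, utility -4.
Bid 7 instead: wins, pays 7, utility 4 - 7 = -3.
Since -3 > -4, bidding 7 is strictly better here, so truthful bidding is not dominant.

No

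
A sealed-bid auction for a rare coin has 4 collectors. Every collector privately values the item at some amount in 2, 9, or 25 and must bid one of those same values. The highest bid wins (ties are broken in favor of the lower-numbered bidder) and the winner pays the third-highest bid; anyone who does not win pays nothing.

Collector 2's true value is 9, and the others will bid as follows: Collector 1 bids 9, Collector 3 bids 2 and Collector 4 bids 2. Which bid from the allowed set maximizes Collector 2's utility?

25

Bid 2: loses, pays 0, utility 0.
Bid 9: loses, pays 0, utility 0.
Bid 25: wins, pays 2, utility 9 - 2 = 7.
The best choice is 25 with utility 7.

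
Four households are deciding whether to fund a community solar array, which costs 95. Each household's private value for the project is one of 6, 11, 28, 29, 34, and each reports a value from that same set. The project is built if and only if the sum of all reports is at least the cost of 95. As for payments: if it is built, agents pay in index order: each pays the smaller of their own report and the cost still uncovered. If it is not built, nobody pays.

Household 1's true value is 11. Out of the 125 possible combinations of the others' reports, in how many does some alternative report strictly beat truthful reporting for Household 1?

19

Others report (28, 28, 34): truth gives 0; report 6 gives 5 > 0. Violating.
Others report (28, 29, 34): truth gives 0; report 6 gives 5 > 0. Violating.
Others report (28, 34, 28): truth gives 0; report 6 gives 5 > 0. Violating.
Others report (28, 34, 29): truth gives 0; report 6 gives 5 > 0. Violating.
Others report (6, 6, 6): truth gives 0; no alternative beats it.
Others report (6, 6, 11): truth gives 0; no alternative beats it.
(Checking all 125 profiles: 19 have a profitable deviation, 106 do not.)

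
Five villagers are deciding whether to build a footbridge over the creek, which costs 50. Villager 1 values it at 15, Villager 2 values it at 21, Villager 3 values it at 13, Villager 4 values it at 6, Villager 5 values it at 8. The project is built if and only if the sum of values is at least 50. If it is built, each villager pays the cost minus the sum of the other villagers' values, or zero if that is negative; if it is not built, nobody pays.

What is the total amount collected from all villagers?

10

Total value 63 ≥ cost 50, so it is built.
Villager 1: others sum to 48; max(0, 50 - 48) = 2.
Villager 2: others sum to 42; max(0, 50 - 42) = 8.
Villager 3: others sum to 50; max(0, 50 - 50) = 0.
Villager 4: others sum to 57; max(0, 50 - 57) = 0.
Villager 5: others sum to 55; max(0, 50 - 55) = 0.
Total collected = 2 + 8 + 0 + 0 + 0 = 10.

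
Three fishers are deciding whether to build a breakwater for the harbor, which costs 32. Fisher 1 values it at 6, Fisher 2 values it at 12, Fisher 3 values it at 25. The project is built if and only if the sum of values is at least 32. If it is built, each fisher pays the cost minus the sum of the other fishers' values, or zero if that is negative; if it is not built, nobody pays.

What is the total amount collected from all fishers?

15

Total value 43 ≥ cost 32, so it is built.
Fisher 1: others sum to 37; max(0, 32 - 37) = 0.
Fisher 2: others sum to 31; max(0, 32 - 31) = 1.
Fisher 3: others sum to 18; max(0, 32 - 18) = 14.
Total collected = 0 + 1 + 14 = 15.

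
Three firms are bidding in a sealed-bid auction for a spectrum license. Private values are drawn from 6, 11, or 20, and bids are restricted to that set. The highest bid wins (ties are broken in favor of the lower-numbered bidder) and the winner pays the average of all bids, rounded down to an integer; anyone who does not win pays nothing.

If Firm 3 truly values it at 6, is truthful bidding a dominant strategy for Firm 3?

Check each profile of the others' bids and compare truth against every alternative bid.
Others bid (6, 6): truth gives 0, best alternative gives -1.
Others bid (6, 11): truth gives 0, best alternative gives 0.
Others bid (6, 20): truth gives 0, best alternative gives 0.
Others bid (11, 6): truth gives 0, best alternative gives 0.
Others bid (11, 11): truth gives 0, best alternative gives 0.
Others bid (11, 20): truth gives 0, best alternative gives 0.
(Remaining 3 profiles checked similarly; truth is weakly best in each.)
In every case the truthful bid is at least as good as any alternative, so it is a dominant strategy.

Yes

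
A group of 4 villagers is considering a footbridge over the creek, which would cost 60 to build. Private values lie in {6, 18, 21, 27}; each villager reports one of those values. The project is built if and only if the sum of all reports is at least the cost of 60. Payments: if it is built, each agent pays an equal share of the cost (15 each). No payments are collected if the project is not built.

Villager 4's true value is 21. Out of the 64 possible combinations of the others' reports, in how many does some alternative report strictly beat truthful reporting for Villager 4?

Others report (6, 6, 21): truth gives 0; report 27 gives 6 > 0. Violating.
Others report (6, 21, 6): truth gives 0; report 27 gives 6 > 0. Violating.
Others report (21, 6, 6): truth gives 0; report 27 gives 6 > 0. Violating.
Others report (6, 6, 6): truth gives 0; no alternative beats it.
Others report (6, 6, 18): truth gives 0; no alternative beats it.
(Checking all 64 profiles: 3 have a profitable deviation, 61 do not.)

3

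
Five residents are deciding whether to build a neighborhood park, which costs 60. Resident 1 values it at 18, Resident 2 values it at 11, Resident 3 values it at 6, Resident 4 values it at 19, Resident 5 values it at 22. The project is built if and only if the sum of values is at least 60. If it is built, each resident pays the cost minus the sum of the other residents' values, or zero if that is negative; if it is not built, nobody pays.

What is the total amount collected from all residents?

11

Total value 76 ≥ cost 60, so it is built.
Resident 1: others sum to 58; max(0, 60 - 58) = 2.
Resident 2: others sum to 65; max(0, 60 - 65) = 0.
Resident 3: others sum to 70; max(0, 60 - 70) = 0.
Resident 4: others sum to 57; max(0, 60 - 57) = 3.
Resident 5: others sum to 54; max(0, 60 - 54) = 6.
Total collected = 2 + 0 + 0 + 3 + 6 = 11.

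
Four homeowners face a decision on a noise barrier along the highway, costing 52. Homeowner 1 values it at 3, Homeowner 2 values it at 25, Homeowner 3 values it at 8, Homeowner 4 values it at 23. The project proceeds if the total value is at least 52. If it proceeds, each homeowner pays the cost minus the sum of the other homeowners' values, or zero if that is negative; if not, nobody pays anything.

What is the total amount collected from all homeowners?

Total value 59 ≥ cost 52, so it is built.
Homeowner 1: others sum to 56; max(0, 52 - 56) = 0.
Homeowner 2: others sum to 34; max(0, 52 - 34) = 18.
Homeowner 3: others sum to 51; max(0, 52 - 51) = 1.
Homeowner 4: others sum to 36; max(0, 52 - 36) = 16.
Total collected = 0 + 18 + 1 + 16 = 35.

35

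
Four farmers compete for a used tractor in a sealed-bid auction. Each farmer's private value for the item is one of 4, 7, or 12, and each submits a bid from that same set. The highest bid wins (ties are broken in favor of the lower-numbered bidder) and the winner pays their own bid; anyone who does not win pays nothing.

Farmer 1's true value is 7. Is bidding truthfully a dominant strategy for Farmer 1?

Consider the case where Farmer 2 bids 4, Farmer 3 bids 4 and Farmer 4 bids 4.
Truthful bid 7: wins, pays 7, utility 7 - 7 = 0.
Bid 4 instead: wins, pays 4, utility 7 - 4 = 3.
Since 3 > 0, bidding 4 is strictly better here, so truthful bidding is not dominant.

No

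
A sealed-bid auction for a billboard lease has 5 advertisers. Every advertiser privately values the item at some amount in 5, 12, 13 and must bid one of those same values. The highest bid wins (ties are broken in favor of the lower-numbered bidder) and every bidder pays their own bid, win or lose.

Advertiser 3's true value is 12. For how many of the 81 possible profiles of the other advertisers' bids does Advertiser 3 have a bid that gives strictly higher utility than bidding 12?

Others bid (5, 5, 5, 13): truth gives -12; bid 13 gives -1 > -12. Violating.
Others bid (5, 5, 12, 13): truth gives -12; bid 13 gives -1 > -12. Violating.
Others bid (5, 5, 13, 5): truth gives -12; bid 13 gives -1 > -12. Violating.
Others bid (5, 5, 13, 12): truth gives -12; bid 13 gives -1 > -12. Violating.
Others bid (5, 5, 5, 5): truth gives 0; no alternative beats it.
Others bid (5, 5, 5, 12): truth gives 0; no alternative beats it.
(Checking all 81 profiles: 77 have a profitable deviation, 4 do not.)

77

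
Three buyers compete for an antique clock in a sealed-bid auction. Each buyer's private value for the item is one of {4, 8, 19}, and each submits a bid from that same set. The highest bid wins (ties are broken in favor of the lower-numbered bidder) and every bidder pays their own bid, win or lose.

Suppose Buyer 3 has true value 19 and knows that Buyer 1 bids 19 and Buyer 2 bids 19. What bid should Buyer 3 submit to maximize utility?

4

Bid 4: loses but pays 4, utility -4.
Bid 8: loses but pays 8, utility -8.
Bid 19: loses but pays 19, utility -19.
The best choice is 4 with utility -4.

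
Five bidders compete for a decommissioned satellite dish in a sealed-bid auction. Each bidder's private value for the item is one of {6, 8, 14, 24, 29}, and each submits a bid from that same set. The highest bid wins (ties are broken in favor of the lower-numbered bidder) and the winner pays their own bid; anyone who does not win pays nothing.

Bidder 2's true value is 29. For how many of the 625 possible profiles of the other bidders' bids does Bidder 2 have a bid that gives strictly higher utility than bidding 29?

Others bid (6, 6, 6, 6): truth gives 0; bid 8 gives 21 > 0. Violating.
Others bid (6, 6, 6, 8): truth gives 0; bid 8 gives 21 > 0. Violating.
Others bid (6, 6, 6, 14): truth gives 0; bid 14 gives 15 > 0. Violating.
Others bid (6, 6, 6, 24): truth gives 0; bid 24 gives 5 > 0. Violating.
Others bid (6, 6, 6, 29): truth gives 0; no alternative beats it.
Others bid (6, 6, 8, 29): truth gives 0; no alternative beats it.
(Checking all 625 profiles: 192 have a profitable deviation, 433 do not.)

192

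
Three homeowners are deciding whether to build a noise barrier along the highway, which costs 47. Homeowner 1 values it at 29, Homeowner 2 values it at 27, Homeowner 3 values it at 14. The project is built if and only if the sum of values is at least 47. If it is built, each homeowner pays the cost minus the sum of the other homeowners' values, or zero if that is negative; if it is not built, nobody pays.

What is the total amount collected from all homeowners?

Total value 70 ≥ cost 47, so it is built.
Homeowner 1: others sum to 41; max(0, 47 - 41) = 6.
Homeowner 2: others sum to 43; max(0, 47 - 43) = 4.
Homeowner 3: others sum to 56; max(0, 47 - 56) = 0.
Total collected = 6 + 4 + 0 = 10.

10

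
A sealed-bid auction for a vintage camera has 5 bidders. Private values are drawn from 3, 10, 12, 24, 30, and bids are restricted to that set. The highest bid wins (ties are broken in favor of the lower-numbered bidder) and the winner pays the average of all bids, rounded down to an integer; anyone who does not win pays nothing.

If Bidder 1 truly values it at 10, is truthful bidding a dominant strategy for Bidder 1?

No

Consider the case where Bidder 2 bids 3, Bidder 3 bids 3, Bidder 4 bids 3 and Bidder 5 bids 3.
Truthful bid 10: wins, pays 4, utility 10 - 4 = 6.
Bid 3 instead: wins, pays 3, utility 10 - 3 = 7.
Since 7 > 6, bidding 3 is strictly better here, so truthful bidding is not dominant.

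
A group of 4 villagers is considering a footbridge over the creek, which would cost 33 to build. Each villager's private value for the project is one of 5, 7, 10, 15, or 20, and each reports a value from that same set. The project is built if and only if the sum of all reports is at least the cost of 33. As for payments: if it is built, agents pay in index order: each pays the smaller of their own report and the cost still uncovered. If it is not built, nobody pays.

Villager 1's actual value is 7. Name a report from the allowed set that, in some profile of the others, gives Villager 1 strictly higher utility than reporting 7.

Suppose Villager 2 reports 5, Villager 3 reports 5 and Villager 4 reports 20.
Report 7: project built, pays 7, utility 7 - 7 = 0.
Report 5: project built, pays 5, utility 7 - 5 = 2.
So reporting 5 beats truth here (2 > 0).

5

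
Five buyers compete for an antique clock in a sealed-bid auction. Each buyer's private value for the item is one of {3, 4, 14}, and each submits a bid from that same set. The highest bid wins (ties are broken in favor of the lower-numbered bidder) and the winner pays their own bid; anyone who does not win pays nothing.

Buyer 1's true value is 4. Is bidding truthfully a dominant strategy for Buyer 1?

No

Consider the case where Buyer 2 bids 3, Buyer 3 bids 3, Buyer 4 bids 3 and Buyer 5 bids 3.
Truthful bid 4: wins, pays 4, utility 4 - 4 = 0.
Bid 3 instead: wins, pays 3, utility 4 - 3 = 1.
Since 1 > 0, bidding 3 is strictly better here, so truthful bidding is not dominant.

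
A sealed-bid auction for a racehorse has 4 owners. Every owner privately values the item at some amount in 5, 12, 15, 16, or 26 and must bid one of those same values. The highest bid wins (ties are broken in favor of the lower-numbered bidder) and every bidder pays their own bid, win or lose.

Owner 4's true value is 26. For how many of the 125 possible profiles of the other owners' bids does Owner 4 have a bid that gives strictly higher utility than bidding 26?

88

Others bid (5, 5, 5): truth gives 0; bid 12 gives 14 > 0. Violating.
Others bid (5, 5, 12): truth gives 0; bid 15 gives 11 > 0. Violating.
Others bid (5, 5, 15): truth gives 0; bid 16 gives 10 > 0. Violating.
Others bid (5, 5, 26): truth gives -26; bid 5 gives -5 > -26. Violating.
Others bid (5, 5, 16): truth gives 0; no alternative beats it.
Others bid (5, 12, 16): truth gives 0; no alternative beats it.
(Checking all 125 profiles: 88 have a profitable deviation, 37 do not.)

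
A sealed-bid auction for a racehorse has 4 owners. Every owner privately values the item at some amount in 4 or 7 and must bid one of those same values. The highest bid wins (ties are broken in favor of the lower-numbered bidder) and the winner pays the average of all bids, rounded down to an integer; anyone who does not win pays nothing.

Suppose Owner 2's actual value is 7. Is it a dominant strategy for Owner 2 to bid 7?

Yes

Check each profile of the others' bids and compare truth against every alternative bid.
Others bid (4, 4, 4): truth gives 3, best alternative gives 0.
Others bid (4, 4, 7): truth gives 2, best alternative gives 0.
Others bid (4, 7, 4): truth gives 2, best alternative gives 0.
Others bid (4, 7, 7): truth gives 1, best alternative gives 0.
Others bid (7, 4, 4): truth gives 0, best alternative gives 0.
Others bid (7, 4, 7): truth gives 0, best alternative gives 0.
(Remaining 2 profiles checked similarly; truth is weakly best in each.)
In every case the truthful bid is at least as good as any alternative, so it is a dominant strategy.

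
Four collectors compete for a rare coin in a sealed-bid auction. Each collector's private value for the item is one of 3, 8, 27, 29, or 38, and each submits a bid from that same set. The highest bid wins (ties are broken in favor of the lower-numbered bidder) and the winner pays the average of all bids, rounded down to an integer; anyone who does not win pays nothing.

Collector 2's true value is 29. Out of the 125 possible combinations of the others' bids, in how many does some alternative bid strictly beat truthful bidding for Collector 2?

45

Others bid (3, 3, 3): truth gives 20; bid 8 gives 25 > 20. Violating.
Others bid (3, 3, 8): truth gives 19; bid 8 gives 24 > 19. Violating.
Others bid (3, 3, 38): truth gives 0; bid 38 gives 9 > 0. Violating.
Others bid (3, 8, 3): truth gives 19; bid 8 gives 24 > 19. Violating.
Others bid (3, 3, 27): truth gives 14; no alternative beats it.
Others bid (3, 3, 29): truth gives 13; no alternative beats it.
(Checking all 125 profiles: 45 have a profitable deviation, 80 do not.)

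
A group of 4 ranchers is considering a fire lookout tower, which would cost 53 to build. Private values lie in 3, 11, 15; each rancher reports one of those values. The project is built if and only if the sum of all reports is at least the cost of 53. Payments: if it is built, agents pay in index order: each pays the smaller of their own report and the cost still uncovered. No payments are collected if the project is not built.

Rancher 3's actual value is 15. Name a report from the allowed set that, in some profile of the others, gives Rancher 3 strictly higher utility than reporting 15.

Suppose Rancher 1 reports 15, Rancher 2 reports 15 and Rancher 4 reports 15.
Report 15: project built, pays 15, utility 15 - 15 = 0.
Report 11: project built, pays 11, utility 15 - 11 = 4.
So reporting 11 beats truth here (4 > 0).

11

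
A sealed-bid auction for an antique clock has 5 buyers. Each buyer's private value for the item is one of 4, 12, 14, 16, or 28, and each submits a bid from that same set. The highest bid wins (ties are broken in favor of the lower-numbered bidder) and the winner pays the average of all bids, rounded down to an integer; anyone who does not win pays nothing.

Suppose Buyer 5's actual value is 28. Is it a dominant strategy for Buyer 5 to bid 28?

Consider the case where Buyer 1 bids 4, Buyer 2 bids 4, Buyer 3 bids 4 and Buyer 4 bids 4.
Truthful bid 28: wins, pays 8, utility 28 - 8 = 20.
Bid 12 instead: wins, pays 5, utility 28 - 5 = 23.
Since 23 > 20, bidding 12 is strictly better here, so truthful bidding is not dominant.

No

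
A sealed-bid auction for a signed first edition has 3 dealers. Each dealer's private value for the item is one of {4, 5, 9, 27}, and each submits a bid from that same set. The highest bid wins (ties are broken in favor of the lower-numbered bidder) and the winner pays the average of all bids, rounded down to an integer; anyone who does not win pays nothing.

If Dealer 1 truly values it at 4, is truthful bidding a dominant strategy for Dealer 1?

Yes

Check each profile of the others' bids and compare truth against every alternative bid.
Others bid (5, 5): truth gives 0, best alternative gives -1.
Others bid (4, 4): truth gives 0, best alternative gives 0.
Others bid (4, 5): truth gives 0, best alternative gives 0.
Others bid (4, 9): truth gives 0, best alternative gives 0.
Others bid (4, 27): truth gives 0, best alternative gives 0.
Others bid (5, 4): truth gives 0, best alternative gives 0.
(Remaining 10 profiles checked similarly; truth is weakly best in each.)
In every case the truthful bid is at least as good as any alternative, so it is a dominant strategy.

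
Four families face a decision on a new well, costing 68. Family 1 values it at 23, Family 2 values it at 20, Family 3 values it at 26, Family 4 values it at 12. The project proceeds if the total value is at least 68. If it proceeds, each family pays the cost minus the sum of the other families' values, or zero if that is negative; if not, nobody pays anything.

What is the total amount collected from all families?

30

Total value 81 ≥ cost 68, so it is built.
Family 1: others sum to 58; max(0, 68 - 58) = 10.
Family 2: others sum to 61; max(0, 68 - 61) = 7.
Family 3: others sum to 55; max(0, 68 - 55) = 13.
Family 4: others sum to 69; max(0, 68 - 69) = 0.
Total collected = 10 + 7 + 13 + 0 = 30.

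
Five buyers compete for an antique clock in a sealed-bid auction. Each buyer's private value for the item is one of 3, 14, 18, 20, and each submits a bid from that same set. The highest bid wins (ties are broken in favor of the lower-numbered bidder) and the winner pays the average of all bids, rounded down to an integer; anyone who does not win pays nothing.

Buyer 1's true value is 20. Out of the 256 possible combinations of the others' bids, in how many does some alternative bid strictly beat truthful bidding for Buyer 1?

20

Others bid (3, 3, 3, 3): truth gives 14; bid 3 gives 17 > 14. Violating.
Others bid (3, 3, 3, 14): truth gives 12; bid 14 gives 13 > 12. Violating.
Others bid (3, 3, 14, 3): truth gives 12; bid 14 gives 13 > 12. Violating.
Others bid (3, 3, 14, 14): truth gives 10; bid 14 gives 11 > 10. Violating.
Others bid (3, 3, 3, 18): truth gives 11; no alternative beats it.
Others bid (3, 3, 3, 20): truth gives 11; no alternative beats it.
(Checking all 256 profiles: 20 have a profitable deviation, 236 do not.)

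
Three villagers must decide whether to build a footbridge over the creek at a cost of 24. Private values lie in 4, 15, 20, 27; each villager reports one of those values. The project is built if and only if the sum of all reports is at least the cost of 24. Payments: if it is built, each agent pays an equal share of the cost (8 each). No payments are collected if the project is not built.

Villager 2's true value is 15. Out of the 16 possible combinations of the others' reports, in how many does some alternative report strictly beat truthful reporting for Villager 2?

1

Others report (4, 4): truth gives 0; report 20 gives 7 > 0. Violating.
Others report (4, 15): truth gives 7; no alternative beats it.
Others report (4, 20): truth gives 7; no alternative beats it.
(Checking all 16 profiles: 1 has a profitable deviation, 15 do not.)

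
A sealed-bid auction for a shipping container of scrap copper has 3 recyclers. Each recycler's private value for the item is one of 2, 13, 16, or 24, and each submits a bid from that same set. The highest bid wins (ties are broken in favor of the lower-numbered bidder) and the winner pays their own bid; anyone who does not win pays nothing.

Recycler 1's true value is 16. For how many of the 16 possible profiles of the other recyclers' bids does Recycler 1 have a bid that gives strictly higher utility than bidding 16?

4

Others bid (2, 2): truth gives 0; bid 2 gives 14 > 0. Violating.
Others bid (2, 13): truth gives 0; bid 13 gives 3 > 0. Violating.
Others bid (13, 2): truth gives 0; bid 13 gives 3 > 0. Violating.
Others bid (13, 13): truth gives 0; bid 13 gives 3 > 0. Violating.
Others bid (2, 16): truth gives 0; no alternative beats it.
Others bid (2, 24): truth gives 0; no alternative beats it.
(Checking all 16 profiles: 4 have a profitable deviation, 12 do not.)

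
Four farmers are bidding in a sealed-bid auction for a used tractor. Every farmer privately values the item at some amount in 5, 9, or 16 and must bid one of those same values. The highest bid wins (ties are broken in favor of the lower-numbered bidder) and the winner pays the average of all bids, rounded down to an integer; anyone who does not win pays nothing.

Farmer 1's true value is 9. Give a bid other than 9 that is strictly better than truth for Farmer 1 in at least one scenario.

5

Suppose Farmer 2 bids 5, Farmer 3 bids 5 and Farmer 4 bids 5.
Bid 9: wins, pays 6, utility 9 - 6 = 3.
Bid 5: wins, pays 5, utility 9 - 5 = 4.
So bidding 5 beats truth here (4 > 3).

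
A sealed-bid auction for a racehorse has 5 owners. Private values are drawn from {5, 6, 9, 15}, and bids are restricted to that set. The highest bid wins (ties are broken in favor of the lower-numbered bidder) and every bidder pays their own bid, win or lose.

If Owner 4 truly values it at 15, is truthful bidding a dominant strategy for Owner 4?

Consider the case where Owner 1 bids 5, Owner 2 bids 5, Owner 3 bids 5 and Owner 5 bids 5.
Truthful bid 15: wins, pays 15, utility 15 - 15 = 0.
Bid 6 instead: wins, pays 6, utility 15 - 6 = 9.
Since 9 > 0, bidding 6 is strictly better here, so truthful bidding is not dominant.

No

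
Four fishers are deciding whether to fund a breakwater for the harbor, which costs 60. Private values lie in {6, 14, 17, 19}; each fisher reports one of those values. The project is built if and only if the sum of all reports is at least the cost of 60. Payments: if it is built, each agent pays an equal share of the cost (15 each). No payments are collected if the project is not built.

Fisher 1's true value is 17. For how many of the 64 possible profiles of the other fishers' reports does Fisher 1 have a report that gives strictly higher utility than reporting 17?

Others report (6, 17, 19): truth gives 0; report 19 gives 2 > 0. Violating.
Others report (6, 19, 17): truth gives 0; report 19 gives 2 > 0. Violating.
Others report (14, 14, 14): truth gives 0; report 19 gives 2 > 0. Violating.
Others report (17, 6, 19): truth gives 0; report 19 gives 2 > 0. Violating.
Others report (6, 6, 6): truth gives 0; no alternative beats it.
Others report (6, 6, 14): truth gives 0; no alternative beats it.
(Checking all 64 profiles: 7 have a profitable deviation, 57 do not.)

7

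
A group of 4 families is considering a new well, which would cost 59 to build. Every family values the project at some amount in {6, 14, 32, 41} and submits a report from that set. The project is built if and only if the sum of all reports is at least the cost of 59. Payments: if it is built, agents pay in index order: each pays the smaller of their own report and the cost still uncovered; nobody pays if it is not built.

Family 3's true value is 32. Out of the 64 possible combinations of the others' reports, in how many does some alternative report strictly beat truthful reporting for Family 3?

27

Others report (6, 6, 41): truth gives 0; report 6 gives 26 > 0. Violating.
Others report (6, 14, 32): truth gives 0; report 14 gives 18 > 0. Violating.
Others report (6, 14, 41): truth gives 0; report 6 gives 26 > 0. Violating.
Others report (6, 32, 14): truth gives 11; report 14 gives 18 > 11. Violating.
Others report (6, 6, 6): truth gives 0; no alternative beats it.
Others report (6, 6, 14): truth gives 0; no alternative beats it.
(Checking all 64 profiles: 27 have a profitable deviation, 37 do not.)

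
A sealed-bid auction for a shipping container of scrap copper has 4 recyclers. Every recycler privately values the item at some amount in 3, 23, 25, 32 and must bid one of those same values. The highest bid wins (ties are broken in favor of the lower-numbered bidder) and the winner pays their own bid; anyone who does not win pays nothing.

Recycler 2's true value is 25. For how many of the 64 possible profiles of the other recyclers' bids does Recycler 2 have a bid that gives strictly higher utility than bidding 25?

4

Others bid (3, 3, 3): truth gives 0; bid 23 gives 2 > 0. Violating.
Others bid (3, 3, 23): truth gives 0; bid 23 gives 2 > 0. Violating.
Others bid (3, 23, 3): truth gives 0; bid 23 gives 2 > 0. Violating.
Others bid (3, 23, 23): truth gives 0; bid 23 gives 2 > 0. Violating.
Others bid (3, 3, 25): truth gives 0; no alternative beats it.
Others bid (3, 3, 32): truth gives 0; no alternative beats it.
(Checking all 64 profiles: 4 have a profitable deviation, 60 do not.)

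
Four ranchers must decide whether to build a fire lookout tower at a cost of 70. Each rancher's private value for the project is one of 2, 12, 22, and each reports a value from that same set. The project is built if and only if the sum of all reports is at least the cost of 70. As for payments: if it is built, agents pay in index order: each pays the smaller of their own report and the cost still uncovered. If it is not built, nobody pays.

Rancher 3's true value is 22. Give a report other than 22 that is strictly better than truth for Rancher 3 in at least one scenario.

12

Suppose Rancher 1 reports 22, Rancher 2 reports 22 and Rancher 4 reports 22.
Report 22: project built, pays 22, utility 22 - 22 = 0.
Report 12: project built, pays 12, utility 22 - 12 = 10.
So reporting 12 beats truth here (10 > 0).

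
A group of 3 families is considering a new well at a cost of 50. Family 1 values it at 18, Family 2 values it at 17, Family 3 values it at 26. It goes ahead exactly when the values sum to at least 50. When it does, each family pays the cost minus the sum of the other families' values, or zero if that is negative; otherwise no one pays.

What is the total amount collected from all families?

Total value 61 ≥ cost 50, so it is built.
Family 1: others sum to 43; max(0, 50 - 43) = 7.
Family 2: others sum to 44; max(0, 50 - 44) = 6.
Family 3: others sum to 35; max(0, 50 - 35) = 15.
Total collected = 7 + 6 + 15 = 28.

28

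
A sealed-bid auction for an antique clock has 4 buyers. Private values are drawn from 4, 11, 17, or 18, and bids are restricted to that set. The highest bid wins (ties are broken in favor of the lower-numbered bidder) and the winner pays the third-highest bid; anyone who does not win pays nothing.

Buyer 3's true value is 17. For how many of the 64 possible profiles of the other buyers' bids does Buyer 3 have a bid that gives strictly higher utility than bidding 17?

12

Others bid (4, 4, 18): truth gives 0; bid 18 gives 13 > 0. Violating.
Others bid (4, 11, 18): truth gives 0; bid 18 gives 6 > 0. Violating.
Others bid (4, 17, 4): truth gives 0; bid 18 gives 13 > 0. Violating.
Others bid (4, 17, 11): truth gives 0; bid 18 gives 6 > 0. Violating.
Others bid (4, 4, 4): truth gives 13; no alternative beats it.
Others bid (4, 4, 11): truth gives 13; no alternative beats it.
(Checking all 64 profiles: 12 have a profitable deviation, 52 do not.)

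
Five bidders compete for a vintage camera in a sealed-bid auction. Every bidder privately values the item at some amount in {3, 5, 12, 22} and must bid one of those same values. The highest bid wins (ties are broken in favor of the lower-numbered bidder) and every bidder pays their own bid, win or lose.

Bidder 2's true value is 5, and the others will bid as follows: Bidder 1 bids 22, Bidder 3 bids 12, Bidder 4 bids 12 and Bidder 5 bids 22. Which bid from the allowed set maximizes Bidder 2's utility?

3

Bid 3: loses but pays 3, utility -3.
Bid 5: loses but pays 5, utility -5.
Bid 12: loses but pays 12, utility -12.
Bid 22: loses but pays 22, utility -22.
The best choice is 3 with utility -3.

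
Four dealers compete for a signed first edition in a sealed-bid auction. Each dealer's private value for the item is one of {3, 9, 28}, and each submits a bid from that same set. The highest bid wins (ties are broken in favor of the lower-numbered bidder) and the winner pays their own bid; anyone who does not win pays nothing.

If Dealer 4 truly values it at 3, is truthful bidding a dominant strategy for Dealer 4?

Yes

Check each profile of the others' bids and compare truth against every alternative bid.
Others bid (3, 3, 3): truth gives 0, best alternative gives -6.
Others bid (3, 3, 9): truth gives 0, best alternative gives 0.
Others bid (3, 3, 28): truth gives 0, best alternative gives 0.
Others bid (3, 9, 3): truth gives 0, best alternative gives 0.
Others bid (3, 9, 9): truth gives 0, best alternative gives 0.
Others bid (3, 9, 28): truth gives 0, best alternative gives 0.
(Remaining 21 profiles checked similarly; truth is weakly best in each.)
In every case the truthful bid is at least as good as any alternative, so it is a dominant strategy.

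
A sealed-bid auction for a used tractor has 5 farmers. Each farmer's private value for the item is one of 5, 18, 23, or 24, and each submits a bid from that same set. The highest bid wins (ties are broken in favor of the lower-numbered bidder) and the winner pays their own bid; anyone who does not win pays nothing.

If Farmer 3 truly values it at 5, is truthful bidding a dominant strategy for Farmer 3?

Check each profile of the others' bids and compare truth against every alternative bid.
Others bid (5, 5, 5, 5): truth gives 0, best alternative gives -13.
Others bid (5, 5, 5, 18): truth gives 0, best alternative gives -13.
Others bid (5, 5, 18, 5): truth gives 0, best alternative gives -13.
Others bid (5, 5, 18, 18): truth gives 0, best alternative gives -13.
Others bid (5, 5, 5, 23): truth gives 0, best alternative gives 0.
Others bid (5, 5, 5, 24): truth gives 0, best alternative gives 0.
(Remaining 250 profiles checked similarly; truth is weakly best in each.)
In every case the truthful bid is at least as good as any alternative, so it is a dominant strategy.

Yes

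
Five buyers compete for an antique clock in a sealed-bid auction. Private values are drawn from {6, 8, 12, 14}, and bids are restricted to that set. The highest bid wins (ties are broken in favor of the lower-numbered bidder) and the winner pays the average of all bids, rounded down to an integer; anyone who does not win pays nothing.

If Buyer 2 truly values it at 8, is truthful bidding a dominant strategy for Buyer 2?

Consider the case where Buyer 1 bids 8, Buyer 3 bids 6, Buyer 4 bids 6 and Buyer 5 bids 6.
Truthful bid 8: loses, pays 0, utility 0.
Bid 12 instead: wins, pays 7, utility 8 - 7 = 1.
Since 1 > 0, bidding 12 is strictly better here, so truthful bidding is not dominant.

No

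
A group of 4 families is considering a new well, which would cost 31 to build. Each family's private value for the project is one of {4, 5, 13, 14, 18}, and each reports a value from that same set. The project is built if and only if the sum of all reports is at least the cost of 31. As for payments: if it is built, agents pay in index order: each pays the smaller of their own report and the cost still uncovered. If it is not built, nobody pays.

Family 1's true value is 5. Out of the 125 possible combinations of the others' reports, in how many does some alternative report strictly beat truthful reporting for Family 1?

90

Others report (4, 5, 18): truth gives 0; report 4 gives 1 > 0. Violating.
Others report (4, 13, 13): truth gives 0; report 4 gives 1 > 0. Violating.
Others report (4, 13, 14): truth gives 0; report 4 gives 1 > 0. Violating.
Others report (4, 13, 18): truth gives 0; report 4 gives 1 > 0. Violating.
Others report (4, 4, 4): truth gives 0; no alternative beats it.
Others report (4, 4, 5): truth gives 0; no alternative beats it.
(Checking all 125 profiles: 90 have a profitable deviation, 35 do not.)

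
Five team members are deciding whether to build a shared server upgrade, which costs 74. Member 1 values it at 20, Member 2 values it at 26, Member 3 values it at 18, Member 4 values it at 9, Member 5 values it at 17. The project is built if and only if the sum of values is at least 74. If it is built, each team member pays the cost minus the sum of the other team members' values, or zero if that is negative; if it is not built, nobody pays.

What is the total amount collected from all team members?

Total value 90 ≥ cost 74, so it is built.
Member 1: others sum to 70; max(0, 74 - 70) = 4.
Member 2: others sum to 64; max(0, 74 - 64) = 10.
Member 3: others sum to 72; max(0, 74 - 72) = 2.
Member 4: others sum to 81; max(0, 74 - 81) = 0.
Member 5: others sum to 73; max(0, 74 - 73) = 1.
Total collected = 4 + 10 + 2 + 0 + 1 = 17.

17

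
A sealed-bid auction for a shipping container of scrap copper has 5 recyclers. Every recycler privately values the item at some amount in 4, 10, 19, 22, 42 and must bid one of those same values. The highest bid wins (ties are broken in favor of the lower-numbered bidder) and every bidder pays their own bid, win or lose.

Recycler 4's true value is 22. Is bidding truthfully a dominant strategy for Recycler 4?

Consider the case where Recycler 1 bids 4, Recycler 2 bids 4, Recycler 3 bids 4 and Recycler 5 bids 4.
Truthful bid 22: wins, pays 22, utility 22 - 22 = 0.
Bid 10 instead: wins, pays 10, utility 22 - 10 = 12.
Since 12 > 0, bidding 10 is strictly better here, so truthful bidding is not dominant.

No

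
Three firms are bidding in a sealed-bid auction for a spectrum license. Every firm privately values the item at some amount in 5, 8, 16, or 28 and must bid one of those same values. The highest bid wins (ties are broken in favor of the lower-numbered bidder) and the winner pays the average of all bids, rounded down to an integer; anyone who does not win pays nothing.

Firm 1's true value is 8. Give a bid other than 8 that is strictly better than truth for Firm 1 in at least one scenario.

5

Suppose Firm 2 bids 5 and Firm 3 bids 5.
Bid 8: wins, pays 6, utility 8 - 6 = 2.
Bid 5: wins, pays 5, utility 8 - 5 = 3.
So bidding 5 beats truth here (3 > 2).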